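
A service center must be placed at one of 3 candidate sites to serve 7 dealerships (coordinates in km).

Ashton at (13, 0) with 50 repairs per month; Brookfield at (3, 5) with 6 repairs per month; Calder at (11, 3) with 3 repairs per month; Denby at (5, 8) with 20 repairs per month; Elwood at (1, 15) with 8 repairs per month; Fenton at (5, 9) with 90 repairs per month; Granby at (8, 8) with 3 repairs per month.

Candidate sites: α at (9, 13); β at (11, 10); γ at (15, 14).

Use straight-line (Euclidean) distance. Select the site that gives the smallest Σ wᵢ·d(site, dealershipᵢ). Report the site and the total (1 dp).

Total weighted distance at each candidate:
  α (9, 13): total = 1489.1
  β (11, 10): total = 1361.7
  γ (15, 14): total = 2211.6
Minimum is at β with total 1361.7 km.

β, total 1361.7 km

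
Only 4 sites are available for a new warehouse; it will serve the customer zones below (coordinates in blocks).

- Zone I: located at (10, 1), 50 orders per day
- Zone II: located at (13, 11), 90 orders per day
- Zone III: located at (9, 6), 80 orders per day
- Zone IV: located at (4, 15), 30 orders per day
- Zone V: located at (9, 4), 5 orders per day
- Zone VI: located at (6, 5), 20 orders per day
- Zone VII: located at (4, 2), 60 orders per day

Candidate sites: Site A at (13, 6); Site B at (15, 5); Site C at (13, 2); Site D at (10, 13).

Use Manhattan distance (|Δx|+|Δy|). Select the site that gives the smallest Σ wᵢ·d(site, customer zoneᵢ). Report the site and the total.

Total weighted distance at each candidate:
  Site A (13, 6): total = 2680
  Site B (15, 5): total = 3415
  Site C (13, 2): total = 3080
  Site D (10, 13): total = 3240
Minimum is at Site A with total 2680 blocks.

Site A, total 2680 blocks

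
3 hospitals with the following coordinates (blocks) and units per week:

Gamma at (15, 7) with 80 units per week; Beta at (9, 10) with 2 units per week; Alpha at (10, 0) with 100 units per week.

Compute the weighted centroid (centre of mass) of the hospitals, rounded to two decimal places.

The minimiser of Σwᵢ‖p−pᵢ‖² is the weighted centroid p* = (Σwᵢpᵢ)/(Σwᵢ).
Σwᵢ = 182.
Σwᵢxᵢ = 80·15 + 2·9 + 100·10 = 2218.
Σwᵢyᵢ = 80·7 + 2·10 + 100·0 = 580.
x* = 2218/182 = 12.19, y* = 580/182 = 3.19.

(12.19, 3.19)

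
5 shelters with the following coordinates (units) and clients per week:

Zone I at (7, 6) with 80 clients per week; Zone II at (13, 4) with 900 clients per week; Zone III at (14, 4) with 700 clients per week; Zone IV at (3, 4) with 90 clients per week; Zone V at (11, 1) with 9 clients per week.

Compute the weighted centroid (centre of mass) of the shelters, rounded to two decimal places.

The minimiser of Σwᵢ‖p−pᵢ‖² is the weighted centroid p* = (Σwᵢpᵢ)/(Σwᵢ).
Σwᵢ = 1779.
Σwᵢxᵢ = 80·7 + 900·13 + 700·14 + 90·3 + 9·11 = 22429.
Σwᵢyᵢ = 80·6 + 900·4 + 700·4 + 90·4 + 9·1 = 7249.
x* = 22429/1779 = 12.61, y* = 7249/1779 = 4.07.

(12.61, 4.07)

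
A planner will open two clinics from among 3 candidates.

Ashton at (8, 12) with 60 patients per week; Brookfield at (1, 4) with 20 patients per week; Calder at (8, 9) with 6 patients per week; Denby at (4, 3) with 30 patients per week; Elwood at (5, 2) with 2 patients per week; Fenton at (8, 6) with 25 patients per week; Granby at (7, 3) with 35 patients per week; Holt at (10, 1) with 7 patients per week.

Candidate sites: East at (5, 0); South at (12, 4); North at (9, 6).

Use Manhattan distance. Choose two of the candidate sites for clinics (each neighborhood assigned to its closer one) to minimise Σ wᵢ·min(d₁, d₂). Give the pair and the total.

{East, North}, total 970

Evaluate every pair (each demand assigned to the nearer of the two):
  {East, North}: total = 970
  {South, North}: total = 1135
  {East, South}: total = 1418
Best pair: {East, North} with total 970.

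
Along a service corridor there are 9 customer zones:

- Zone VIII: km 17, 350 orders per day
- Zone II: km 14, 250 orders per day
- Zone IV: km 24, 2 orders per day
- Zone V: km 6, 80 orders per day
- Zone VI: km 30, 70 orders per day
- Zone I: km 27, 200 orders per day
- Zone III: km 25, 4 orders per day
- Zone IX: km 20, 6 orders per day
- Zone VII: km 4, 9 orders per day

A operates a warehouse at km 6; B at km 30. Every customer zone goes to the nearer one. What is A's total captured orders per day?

689

The indifferent point is the midpoint (6+30)/2 = 18; customer zones left of it (closer to A at 6) go to A, those right go to B.
  Zone VII at 4 (w=9) → A
  Zone V at 6 (w=80) → A
  Zone II at 14 (w=250) → A
  Zone VIII at 17 (w=350) → A
  Zone IX at 20 (w=6) → B
  Zone IV at 24 (w=2) → B
  Zone III at 25 (w=4) → B
  Zone I at 27 (w=200) → B
  Zone VI at 30 (w=70) → B
A captures 689; B captures 282.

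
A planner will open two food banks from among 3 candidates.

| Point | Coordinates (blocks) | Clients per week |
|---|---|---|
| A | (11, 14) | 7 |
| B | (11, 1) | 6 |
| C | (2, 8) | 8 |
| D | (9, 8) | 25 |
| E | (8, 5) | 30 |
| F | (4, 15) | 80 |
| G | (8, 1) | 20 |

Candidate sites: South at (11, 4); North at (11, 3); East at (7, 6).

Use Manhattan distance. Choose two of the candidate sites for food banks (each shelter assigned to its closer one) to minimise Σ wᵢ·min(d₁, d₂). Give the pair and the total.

{North, East}, total 1365

Evaluate every pair (each demand assigned to the nearer of the two):
  {North, East}: total = 1365
  {South, East}: total = 1384
  {South, North}: total = 1996
Best pair: {North, East} with total 1365.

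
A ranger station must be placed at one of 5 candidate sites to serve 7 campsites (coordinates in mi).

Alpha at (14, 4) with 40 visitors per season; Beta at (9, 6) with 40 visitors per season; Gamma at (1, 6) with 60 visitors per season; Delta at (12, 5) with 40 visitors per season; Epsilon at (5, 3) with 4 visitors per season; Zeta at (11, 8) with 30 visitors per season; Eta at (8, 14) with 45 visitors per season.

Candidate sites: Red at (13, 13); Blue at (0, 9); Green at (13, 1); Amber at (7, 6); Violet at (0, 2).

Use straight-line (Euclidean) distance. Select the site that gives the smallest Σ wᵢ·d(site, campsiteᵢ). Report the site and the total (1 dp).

Amber, total 1446.6 mi

Total weighted distance at each candidate:
  Red (13, 13): total = 2283.0
  Blue (0, 9): total = 2456.9
  Green (13, 1): total = 2205.7
  Amber (7, 6): total = 1446.6
  Violet (0, 2): total = 2747.1
Minimum is at Amber with total 1446.6 mi.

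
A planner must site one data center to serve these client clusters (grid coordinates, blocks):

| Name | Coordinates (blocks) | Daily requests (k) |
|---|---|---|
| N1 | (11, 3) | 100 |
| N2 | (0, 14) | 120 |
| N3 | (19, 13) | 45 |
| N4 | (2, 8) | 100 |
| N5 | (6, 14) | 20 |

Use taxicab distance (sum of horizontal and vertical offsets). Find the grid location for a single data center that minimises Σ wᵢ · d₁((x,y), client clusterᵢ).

Manhattan distance separates: Σwᵢ(|x−xᵢ|+|y−yᵢ|) = Σwᵢ|x−xᵢ| + Σwᵢ|y−yᵢ|, so x and y are optimised independently as 1-D weighted medians.
Total weight W = 385; half = 192.5.
x-coordinate, sorted with cumulative weight:
  x=0 (N2, w=120) cum 120
  x=2 (N4, w=100) cum 220  ← median
  x=6 (N5, w=20) cum 240
  x=11 (N1, w=100) cum 340
  x=19 (N3, w=45) cum 385
⇒ x* = 2
y-coordinate, sorted with cumulative weight:
  y=3 (N1, w=100) cum 100
  y=8 (N4, w=100) cum 200  ← median
  y=13 (N3, w=45) cum 245
  y=14 (N2, w=120) cum 365
  y=14 (N5, w=20) cum 385
⇒ y* = 8

(2, 8)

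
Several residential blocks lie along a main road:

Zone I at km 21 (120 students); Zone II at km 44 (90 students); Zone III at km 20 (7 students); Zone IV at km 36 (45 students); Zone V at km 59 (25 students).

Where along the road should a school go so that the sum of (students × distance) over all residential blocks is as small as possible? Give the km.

x = 36

For a sum of weighted absolute distances on a line, the optimum is the weighted median (not the mean). Total weight W = 287; half-weight = 143.5.
Sort by position and accumulate weight:
  km 20 (Zone III, w=7) → cum 7
  km 21 (Zone I, w=120) → cum 127
  km 36 (Zone IV, w=45) → cum 172  ≥ 143.5 → median here
  km 44 (Zone II, w=90) → cum 262
  km 59 (Zone V, w=25) → cum 287
Optimal location: km 36.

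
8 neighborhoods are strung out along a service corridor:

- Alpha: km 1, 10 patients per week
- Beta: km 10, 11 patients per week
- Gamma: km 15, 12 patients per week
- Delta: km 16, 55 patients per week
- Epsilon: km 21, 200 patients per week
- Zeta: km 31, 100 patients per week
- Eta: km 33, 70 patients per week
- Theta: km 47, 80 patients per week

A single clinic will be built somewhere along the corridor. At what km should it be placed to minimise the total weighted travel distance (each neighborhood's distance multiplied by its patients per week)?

For a sum of weighted absolute distances on a line, the optimum is the weighted median (not the mean). Total weight W = 538; half-weight = 269.
Sort by position and accumulate weight:
  km 1 (Alpha, w=10) → cum 10
  km 10 (Beta, w=11) → cum 21
  km 15 (Gamma, w=12) → cum 33
  km 16 (Delta, w=55) → cum 88
  km 21 (Epsilon, w=200) → cum 288  ≥ 269 → median here
  km 31 (Zeta, w=100) → cum 388
  km 33 (Eta, w=70) → cum 458
  km 47 (Theta, w=80) → cum 538
Optimal location: km 21.

x = 21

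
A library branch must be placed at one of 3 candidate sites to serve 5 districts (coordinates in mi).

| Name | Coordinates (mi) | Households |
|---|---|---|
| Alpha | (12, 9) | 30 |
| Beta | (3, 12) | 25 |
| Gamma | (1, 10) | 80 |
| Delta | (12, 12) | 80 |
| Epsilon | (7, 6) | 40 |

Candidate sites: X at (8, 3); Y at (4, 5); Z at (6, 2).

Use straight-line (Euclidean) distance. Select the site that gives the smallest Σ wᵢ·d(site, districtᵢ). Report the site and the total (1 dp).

Total weighted distance at each candidate:
  X (8, 3): total = 2180.1
  Y (4, 5): total = 1888.5
  Z (6, 2): total = 2390.2
Minimum is at Y with total 1888.5 mi.

Y, total 1888.5 mi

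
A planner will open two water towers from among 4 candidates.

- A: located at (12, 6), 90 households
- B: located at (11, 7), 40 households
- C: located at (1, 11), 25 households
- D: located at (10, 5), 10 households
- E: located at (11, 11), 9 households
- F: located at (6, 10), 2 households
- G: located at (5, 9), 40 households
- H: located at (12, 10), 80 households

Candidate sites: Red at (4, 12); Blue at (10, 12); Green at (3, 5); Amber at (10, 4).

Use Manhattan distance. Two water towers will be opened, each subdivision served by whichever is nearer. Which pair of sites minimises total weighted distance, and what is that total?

{Blue, Amber}, total 1450

Evaluate every pair (each demand assigned to the nearer of the two):
  {Blue, Amber}: total = 1450
  {Red, Amber}: total = 1510
  {Red, Blue}: total = 1636
  {Green, Amber}: total = 1698
  {Blue, Green}: total = 1820
  {Red, Green}: total = 2510
Best pair: {Blue, Amber} with total 1450.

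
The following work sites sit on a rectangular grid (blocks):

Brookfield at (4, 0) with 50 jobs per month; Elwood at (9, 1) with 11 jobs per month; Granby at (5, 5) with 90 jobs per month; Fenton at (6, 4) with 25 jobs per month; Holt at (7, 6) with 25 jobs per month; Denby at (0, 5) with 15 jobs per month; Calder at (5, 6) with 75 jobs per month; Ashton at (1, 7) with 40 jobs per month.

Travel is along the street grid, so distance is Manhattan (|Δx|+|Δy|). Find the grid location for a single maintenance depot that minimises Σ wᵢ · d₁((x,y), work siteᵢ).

(5, 5)

Manhattan distance separates: Σwᵢ(|x−xᵢ|+|y−yᵢ|) = Σwᵢ|x−xᵢ| + Σwᵢ|y−yᵢ|, so x and y are optimised independently as 1-D weighted medians.
Total weight W = 331; half = 165.5.
x-coordinate, sorted with cumulative weight:
  x=0 (Denby, w=15) cum 15
  x=1 (Ashton, w=40) cum 55
  x=4 (Brookfield, w=50) cum 105
  x=5 (Granby, w=90) cum 195  ← median
  x=5 (Calder, w=75) cum 270
  x=6 (Fenton, w=25) cum 295
  x=7 (Holt, w=25) cum 320
  x=9 (Elwood, w=11) cum 331
⇒ x* = 5
y-coordinate, sorted with cumulative weight:
  y=0 (Brookfield, w=50) cum 50
  y=1 (Elwood, w=11) cum 61
  y=4 (Fenton, w=25) cum 86
  y=5 (Granby, w=90) cum 176  ← median
  y=5 (Denby, w=15) cum 191
  y=6 (Holt, w=25) cum 216
  y=6 (Calder, w=75) cum 291
  y=7 (Ashton, w=40) cum 331
⇒ y* = 5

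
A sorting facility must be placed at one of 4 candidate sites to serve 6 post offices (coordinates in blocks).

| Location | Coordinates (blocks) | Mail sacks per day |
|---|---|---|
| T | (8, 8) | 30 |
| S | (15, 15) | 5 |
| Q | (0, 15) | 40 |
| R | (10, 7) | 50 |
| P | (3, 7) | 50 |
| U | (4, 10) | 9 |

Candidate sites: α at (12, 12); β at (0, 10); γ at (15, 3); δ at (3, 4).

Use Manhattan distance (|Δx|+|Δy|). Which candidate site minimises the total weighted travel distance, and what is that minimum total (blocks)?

β, total 1586 blocks

Total weighted distance at each candidate:
  α (12, 12): total = 2010
  β (0, 10): total = 1586
  γ (15, 3): total = 2912
  δ (3, 4): total = 1658
Minimum is at β with total 1586 blocks.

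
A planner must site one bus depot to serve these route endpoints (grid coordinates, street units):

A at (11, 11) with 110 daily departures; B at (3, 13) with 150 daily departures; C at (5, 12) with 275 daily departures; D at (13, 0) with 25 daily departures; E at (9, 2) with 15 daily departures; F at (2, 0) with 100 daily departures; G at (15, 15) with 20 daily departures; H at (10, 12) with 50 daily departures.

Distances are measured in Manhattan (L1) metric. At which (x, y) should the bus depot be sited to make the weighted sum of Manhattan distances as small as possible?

(5, 12)

Manhattan distance separates: Σwᵢ(|x−xᵢ|+|y−yᵢ|) = Σwᵢ|x−xᵢ| + Σwᵢ|y−yᵢ|, so x and y are optimised independently as 1-D weighted medians.
Total weight W = 745; half = 372.5.
x-coordinate, sorted with cumulative weight:
  x=2 (F, w=100) cum 100
  x=3 (B, w=150) cum 250
  x=5 (C, w=275) cum 525  ← median
  x=9 (E, w=15) cum 540
  x=10 (H, w=50) cum 590
  x=11 (A, w=110) cum 700
  x=13 (D, w=25) cum 725
  x=15 (G, w=20) cum 745
⇒ x* = 5
y-coordinate, sorted with cumulative weight:
  y=0 (D, w=25) cum 25
  y=0 (F, w=100) cum 125
  y=2 (E, w=15) cum 140
  y=11 (A, w=110) cum 250
  y=12 (C, w=275) cum 525  ← median
  y=12 (H, w=50) cum 575
  y=13 (B, w=150) cum 725
  y=15 (G, w=20) cum 745
⇒ y* = 12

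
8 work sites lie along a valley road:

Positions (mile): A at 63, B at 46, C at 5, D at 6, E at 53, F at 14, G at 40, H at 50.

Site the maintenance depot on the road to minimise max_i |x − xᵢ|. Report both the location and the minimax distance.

location 34, max distance 29

The 1-center on a line is the midpoint of the two extreme points: leftmost at 5, rightmost at 63.
Optimal location = (5 + 63)/2 = 34; maximum distance = (63 − 5)/2 = 29.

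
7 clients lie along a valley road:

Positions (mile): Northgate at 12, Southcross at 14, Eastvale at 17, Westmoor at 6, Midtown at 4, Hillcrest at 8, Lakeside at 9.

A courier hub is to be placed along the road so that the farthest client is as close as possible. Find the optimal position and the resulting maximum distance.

location 10.5, max distance 6.5

The 1-center on a line is the midpoint of the two extreme points: leftmost at 4, rightmost at 17.
Optimal location = (4 + 17)/2 = 10.5; maximum distance = (17 − 4)/2 = 6.5.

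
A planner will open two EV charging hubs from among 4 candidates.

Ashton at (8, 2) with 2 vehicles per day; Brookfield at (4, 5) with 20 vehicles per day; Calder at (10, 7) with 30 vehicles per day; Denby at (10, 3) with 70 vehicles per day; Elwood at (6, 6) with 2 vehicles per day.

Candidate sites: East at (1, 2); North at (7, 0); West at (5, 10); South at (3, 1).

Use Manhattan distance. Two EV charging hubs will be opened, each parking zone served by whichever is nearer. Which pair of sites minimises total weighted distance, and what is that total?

{North, West}, total 796

Evaluate every pair (each demand assigned to the nearer of the two):
  {North, West}: total = 796
  {North, South}: total = 840
  {East, North}: total = 860
  {West, South}: total = 992
  {East, West}: total = 1084
  {East, South}: total = 1148
Best pair: {North, West} with total 796.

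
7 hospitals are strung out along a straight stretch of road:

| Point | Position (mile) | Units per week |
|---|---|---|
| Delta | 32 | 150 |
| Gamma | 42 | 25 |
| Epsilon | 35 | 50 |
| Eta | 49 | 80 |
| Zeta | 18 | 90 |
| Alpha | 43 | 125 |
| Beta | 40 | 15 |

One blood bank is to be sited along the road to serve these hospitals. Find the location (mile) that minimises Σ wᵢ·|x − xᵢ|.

For a sum of weighted absolute distances on a line, the optimum is the weighted median (not the mean). Total weight W = 535; half-weight = 267.5.
Sort by position and accumulate weight:
  mile 18 (Zeta, w=90) → cum 90
  mile 32 (Delta, w=150) → cum 240
  mile 35 (Epsilon, w=50) → cum 290  ≥ 267.5 → median here
  mile 40 (Beta, w=15) → cum 305
  mile 42 (Gamma, w=25) → cum 330
  mile 43 (Alpha, w=125) → cum 455
  mile 49 (Eta, w=80) → cum 535
Optimal location: mile 35.

x = 35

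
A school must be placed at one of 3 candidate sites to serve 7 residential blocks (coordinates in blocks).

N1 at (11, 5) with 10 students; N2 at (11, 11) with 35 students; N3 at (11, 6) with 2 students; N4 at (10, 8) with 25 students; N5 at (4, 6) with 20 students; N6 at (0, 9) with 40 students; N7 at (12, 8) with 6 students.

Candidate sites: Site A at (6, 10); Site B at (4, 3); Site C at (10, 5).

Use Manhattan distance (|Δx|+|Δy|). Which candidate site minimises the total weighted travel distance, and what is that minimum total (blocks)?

Site A, total 926 blocks

Total weighted distance at each candidate:
  Site A (6, 10): total = 926
  Site B (4, 3): total = 1448
  Site C (10, 5): total = 1064
Minimum is at Site A with total 926 blocks.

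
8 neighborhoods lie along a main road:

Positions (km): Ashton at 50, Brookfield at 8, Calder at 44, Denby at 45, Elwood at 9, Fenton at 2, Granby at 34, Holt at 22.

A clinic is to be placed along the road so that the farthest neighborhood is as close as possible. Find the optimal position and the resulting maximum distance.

location 26, max distance 24

The 1-center on a line is the midpoint of the two extreme points: leftmost at 2, rightmost at 50.
Optimal location = (2 + 50)/2 = 26; maximum distance = (50 − 2)/2 = 24.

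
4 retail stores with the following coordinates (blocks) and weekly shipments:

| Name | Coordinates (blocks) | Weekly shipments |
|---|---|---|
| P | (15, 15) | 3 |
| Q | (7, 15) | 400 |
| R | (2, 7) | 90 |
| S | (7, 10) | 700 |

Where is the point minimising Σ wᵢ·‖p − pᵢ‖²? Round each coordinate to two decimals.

(6.64, 11.46)

The minimiser of Σwᵢ‖p−pᵢ‖² is the weighted centroid p* = (Σwᵢpᵢ)/(Σwᵢ).
Σwᵢ = 1193.
Σwᵢxᵢ = 3·15 + 400·7 + 90·2 + 700·7 = 7925.
Σwᵢyᵢ = 3·15 + 400·15 + 90·7 + 700·10 = 13675.
x* = 7925/1193 = 6.64, y* = 13675/1193 = 11.46.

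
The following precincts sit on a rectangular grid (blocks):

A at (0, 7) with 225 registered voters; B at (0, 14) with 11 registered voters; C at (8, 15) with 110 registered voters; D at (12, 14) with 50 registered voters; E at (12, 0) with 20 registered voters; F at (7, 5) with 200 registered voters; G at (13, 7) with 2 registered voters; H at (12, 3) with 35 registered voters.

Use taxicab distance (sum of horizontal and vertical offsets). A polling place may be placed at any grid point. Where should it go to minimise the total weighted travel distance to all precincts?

Manhattan distance separates: Σwᵢ(|x−xᵢ|+|y−yᵢ|) = Σwᵢ|x−xᵢ| + Σwᵢ|y−yᵢ|, so x and y are optimised independently as 1-D weighted medians.
Total weight W = 653; half = 326.5.
x-coordinate, sorted with cumulative weight:
  x=0 (A, w=225) cum 225
  x=0 (B, w=11) cum 236
  x=7 (F, w=200) cum 436  ← median
  x=8 (C, w=110) cum 546
  x=12 (D, w=50) cum 596
  x=12 (E, w=20) cum 616
  x=12 (H, w=35) cum 651
  x=13 (G, w=2) cum 653
⇒ x* = 7
y-coordinate, sorted with cumulative weight:
  y=0 (E, w=20) cum 20
  y=3 (H, w=35) cum 55
  y=5 (F, w=200) cum 255
  y=7 (A, w=225) cum 480  ← median
  y=7 (G, w=2) cum 482
  y=14 (B, w=11) cum 493
  y=14 (D, w=50) cum 543
  y=15 (C, w=110) cum 653
⇒ y* = 7

(7, 7)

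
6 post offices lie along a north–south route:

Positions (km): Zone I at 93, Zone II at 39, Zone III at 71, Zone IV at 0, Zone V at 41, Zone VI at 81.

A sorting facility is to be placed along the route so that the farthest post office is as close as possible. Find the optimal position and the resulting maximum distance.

location 46.5, max distance 46.5

The 1-center on a line is the midpoint of the two extreme points: leftmost at 0, rightmost at 93.
Optimal location = (0 + 93)/2 = 46.5; maximum distance = (93 − 0)/2 = 46.5.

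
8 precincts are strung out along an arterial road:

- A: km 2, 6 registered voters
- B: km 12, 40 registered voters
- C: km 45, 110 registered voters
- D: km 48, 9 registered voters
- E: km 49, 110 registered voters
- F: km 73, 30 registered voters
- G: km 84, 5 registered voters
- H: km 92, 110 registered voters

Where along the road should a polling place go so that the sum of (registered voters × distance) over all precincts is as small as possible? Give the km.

For a sum of weighted absolute distances on a line, the optimum is the weighted median (not the mean). Total weight W = 420; half-weight = 210.
Sort by position and accumulate weight:
  km 2 (A, w=6) → cum 6
  km 12 (B, w=40) → cum 46
  km 45 (C, w=110) → cum 156
  km 48 (D, w=9) → cum 165
  km 49 (E, w=110) → cum 275  ≥ 210 → median here
  km 73 (F, w=30) → cum 305
  km 84 (G, w=5) → cum 310
  km 92 (H, w=110) → cum 420
Optimal location: km 49.

x = 49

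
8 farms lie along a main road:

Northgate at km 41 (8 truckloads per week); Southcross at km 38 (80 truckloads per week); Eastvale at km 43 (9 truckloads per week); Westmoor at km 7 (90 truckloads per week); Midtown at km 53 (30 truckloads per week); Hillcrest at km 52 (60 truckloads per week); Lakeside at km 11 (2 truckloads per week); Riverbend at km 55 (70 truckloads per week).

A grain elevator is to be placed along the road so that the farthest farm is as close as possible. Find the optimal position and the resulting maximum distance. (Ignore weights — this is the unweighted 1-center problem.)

The 1-center on a line is the midpoint of the two extreme points: leftmost at 7, rightmost at 55.
Optimal location = (7 + 55)/2 = 31; maximum distance = (55 − 7)/2 = 24.

location 31, max distance 24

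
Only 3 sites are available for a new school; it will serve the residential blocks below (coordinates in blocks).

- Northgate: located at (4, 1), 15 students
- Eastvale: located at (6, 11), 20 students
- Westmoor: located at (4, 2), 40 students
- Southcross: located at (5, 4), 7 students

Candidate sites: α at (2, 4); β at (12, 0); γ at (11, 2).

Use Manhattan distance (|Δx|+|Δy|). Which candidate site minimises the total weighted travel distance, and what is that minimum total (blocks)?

α, total 476 blocks

Total weighted distance at each candidate:
  α (2, 4): total = 476
  β (12, 0): total = 952
  γ (11, 2): total = 736
Minimum is at α with total 476 blocks.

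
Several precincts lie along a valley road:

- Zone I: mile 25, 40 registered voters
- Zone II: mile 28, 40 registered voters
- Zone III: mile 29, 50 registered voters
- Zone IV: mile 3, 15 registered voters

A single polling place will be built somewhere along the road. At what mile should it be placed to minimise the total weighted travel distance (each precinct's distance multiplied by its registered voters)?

For a sum of weighted absolute distances on a line, the optimum is the weighted median (not the mean). Total weight W = 145; half-weight = 72.5.
Sort by position and accumulate weight:
  mile 3 (Zone IV, w=15) → cum 15
  mile 25 (Zone I, w=40) → cum 55
  mile 28 (Zone II, w=40) → cum 95  ≥ 72.5 → median here
  mile 29 (Zone III, w=50) → cum 145
Optimal location: mile 28.

x = 28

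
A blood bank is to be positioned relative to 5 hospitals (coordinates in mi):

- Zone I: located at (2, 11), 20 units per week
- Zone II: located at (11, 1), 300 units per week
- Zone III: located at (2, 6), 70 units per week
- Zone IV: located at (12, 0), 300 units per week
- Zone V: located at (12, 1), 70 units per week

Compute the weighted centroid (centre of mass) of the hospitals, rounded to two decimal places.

(10.42, 1.33)

The minimiser of Σwᵢ‖p−pᵢ‖² is the weighted centroid p* = (Σwᵢpᵢ)/(Σwᵢ).
Σwᵢ = 760.
Σwᵢxᵢ = 20·2 + 300·11 + 70·2 + 300·12 + 70·12 = 7920.
Σwᵢyᵢ = 20·11 + 300·1 + 70·6 + 300·0 + 70·1 = 1010.
x* = 7920/760 = 10.42, y* = 1010/760 = 1.33.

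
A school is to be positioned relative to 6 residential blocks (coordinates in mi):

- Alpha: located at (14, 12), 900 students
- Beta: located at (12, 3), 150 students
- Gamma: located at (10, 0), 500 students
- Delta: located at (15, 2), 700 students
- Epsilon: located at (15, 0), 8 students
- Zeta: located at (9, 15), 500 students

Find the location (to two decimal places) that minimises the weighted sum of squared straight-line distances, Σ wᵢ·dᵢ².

The minimiser of Σwᵢ‖p−pᵢ‖² is the weighted centroid p* = (Σwᵢpᵢ)/(Σwᵢ).
Σwᵢ = 2758.
Σwᵢxᵢ = 900·14 + 150·12 + 500·10 + 700·15 + 8·15 + 500·9 = 34520.
Σwᵢyᵢ = 900·12 + 150·3 + 500·0 + 700·2 + 8·0 + 500·15 = 20150.
x* = 34520/2758 = 12.52, y* = 20150/2758 = 7.31.

(12.52, 7.31)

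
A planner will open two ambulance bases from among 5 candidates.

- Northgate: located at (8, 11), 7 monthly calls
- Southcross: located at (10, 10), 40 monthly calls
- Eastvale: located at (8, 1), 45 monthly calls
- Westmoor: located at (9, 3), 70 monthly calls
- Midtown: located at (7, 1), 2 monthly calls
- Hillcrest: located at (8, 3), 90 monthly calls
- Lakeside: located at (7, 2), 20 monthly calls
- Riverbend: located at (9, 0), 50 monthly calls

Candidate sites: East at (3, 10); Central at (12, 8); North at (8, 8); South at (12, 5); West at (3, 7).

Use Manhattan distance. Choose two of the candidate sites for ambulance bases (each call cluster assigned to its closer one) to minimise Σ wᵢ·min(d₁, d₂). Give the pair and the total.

Evaluate every pair (each demand assigned to the nearer of the two):
  {North, South}: total = 1852
  {East, North}: total = 1972
  {Central, North}: total = 1972
  {North, West}: total = 1972
  {Central, South}: total = 2037
  {East, South}: total = 2150
  {South, West}: total = 2171
  {Central, West}: total = 2824
  {East, Central}: total = 2861
  {East, West}: total = 3177
Best pair: {North, South} with total 1852.

{North, South}, total 1852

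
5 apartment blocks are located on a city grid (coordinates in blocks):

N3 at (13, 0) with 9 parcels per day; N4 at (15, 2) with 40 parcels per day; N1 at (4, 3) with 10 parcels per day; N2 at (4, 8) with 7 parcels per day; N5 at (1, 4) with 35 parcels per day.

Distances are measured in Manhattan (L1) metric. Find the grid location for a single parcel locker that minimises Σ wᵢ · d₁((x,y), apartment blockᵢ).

(4, 3)

Manhattan distance separates: Σwᵢ(|x−xᵢ|+|y−yᵢ|) = Σwᵢ|x−xᵢ| + Σwᵢ|y−yᵢ|, so x and y are optimised independently as 1-D weighted medians.
Total weight W = 101; half = 50.5.
x-coordinate, sorted with cumulative weight:
  x=1 (N5, w=35) cum 35
  x=4 (N1, w=10) cum 45
  x=4 (N2, w=7) cum 52  ← median
  x=13 (N3, w=9) cum 61
  x=15 (N4, w=40) cum 101
⇒ x* = 4
y-coordinate, sorted with cumulative weight:
  y=0 (N3, w=9) cum 9
  y=2 (N4, w=40) cum 49
  y=3 (N1, w=10) cum 59  ← median
  y=4 (N5, w=35) cum 94
  y=8 (N2, w=7) cum 101
⇒ y* = 3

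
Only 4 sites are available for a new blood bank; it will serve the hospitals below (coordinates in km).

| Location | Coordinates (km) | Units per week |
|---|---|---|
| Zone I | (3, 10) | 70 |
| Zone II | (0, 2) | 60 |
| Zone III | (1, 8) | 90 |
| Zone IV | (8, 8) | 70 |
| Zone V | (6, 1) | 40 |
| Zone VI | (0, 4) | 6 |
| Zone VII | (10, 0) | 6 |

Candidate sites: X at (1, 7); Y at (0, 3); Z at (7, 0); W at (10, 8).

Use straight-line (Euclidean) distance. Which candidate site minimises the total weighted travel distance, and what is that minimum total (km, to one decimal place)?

X, total 1543.1 km

Total weighted distance at each candidate:
  X (1, 7): total = 1543.1
  Y (0, 3): total = 2034.0
  Z (7, 0): total = 2778.0
  W (10, 8): total = 2594.4
Minimum is at X with total 1543.1 km.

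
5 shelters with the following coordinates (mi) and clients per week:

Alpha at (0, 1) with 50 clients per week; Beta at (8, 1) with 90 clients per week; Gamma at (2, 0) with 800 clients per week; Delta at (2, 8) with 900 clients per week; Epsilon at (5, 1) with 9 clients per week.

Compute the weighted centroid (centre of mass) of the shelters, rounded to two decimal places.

The minimiser of Σwᵢ‖p−pᵢ‖² is the weighted centroid p* = (Σwᵢpᵢ)/(Σwᵢ).
Σwᵢ = 1849.
Σwᵢxᵢ = 50·0 + 90·8 + 800·2 + 900·2 + 9·5 = 4165.
Σwᵢyᵢ = 50·1 + 90·1 + 800·0 + 900·8 + 9·1 = 7349.
x* = 4165/1849 = 2.25, y* = 7349/1849 = 3.97.

(2.25, 3.97)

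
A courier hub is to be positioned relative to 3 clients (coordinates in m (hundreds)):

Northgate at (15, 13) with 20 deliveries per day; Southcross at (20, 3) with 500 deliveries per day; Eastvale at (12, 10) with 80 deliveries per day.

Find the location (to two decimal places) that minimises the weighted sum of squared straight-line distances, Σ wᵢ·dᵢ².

(18.77, 4.27)

The minimiser of Σwᵢ‖p−pᵢ‖² is the weighted centroid p* = (Σwᵢpᵢ)/(Σwᵢ).
Σwᵢ = 600.
Σwᵢxᵢ = 20·15 + 500·20 + 80·12 = 11260.
Σwᵢyᵢ = 20·13 + 500·3 + 80·10 = 2560.
x* = 11260/600 = 18.77, y* = 2560/600 = 4.27.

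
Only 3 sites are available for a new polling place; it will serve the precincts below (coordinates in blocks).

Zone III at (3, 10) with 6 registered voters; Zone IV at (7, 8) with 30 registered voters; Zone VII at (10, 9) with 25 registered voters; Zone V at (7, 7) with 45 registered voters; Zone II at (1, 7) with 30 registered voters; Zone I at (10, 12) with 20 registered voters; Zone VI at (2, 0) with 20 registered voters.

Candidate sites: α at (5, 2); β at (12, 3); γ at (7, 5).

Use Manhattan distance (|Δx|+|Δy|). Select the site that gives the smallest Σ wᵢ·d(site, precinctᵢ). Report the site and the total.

γ, total 1049 blocks

Total weighted distance at each candidate:
  α (5, 2): total = 1585
  β (12, 3): total = 1931
  γ (7, 5): total = 1049
Minimum is at γ with total 1049 blocks.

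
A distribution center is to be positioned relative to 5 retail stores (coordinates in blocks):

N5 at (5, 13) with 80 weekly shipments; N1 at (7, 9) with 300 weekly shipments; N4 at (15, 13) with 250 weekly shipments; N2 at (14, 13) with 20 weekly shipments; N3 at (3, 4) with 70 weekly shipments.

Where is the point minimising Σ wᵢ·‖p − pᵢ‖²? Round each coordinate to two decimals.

The minimiser of Σwᵢ‖p−pᵢ‖² is the weighted centroid p* = (Σwᵢpᵢ)/(Σwᵢ).
Σwᵢ = 720.
Σwᵢxᵢ = 80·5 + 300·7 + 250·15 + 20·14 + 70·3 = 6740.
Σwᵢyᵢ = 80·13 + 300·9 + 250·13 + 20·13 + 70·4 = 7530.
x* = 6740/720 = 9.36, y* = 7530/720 = 10.46.

(9.36, 10.46)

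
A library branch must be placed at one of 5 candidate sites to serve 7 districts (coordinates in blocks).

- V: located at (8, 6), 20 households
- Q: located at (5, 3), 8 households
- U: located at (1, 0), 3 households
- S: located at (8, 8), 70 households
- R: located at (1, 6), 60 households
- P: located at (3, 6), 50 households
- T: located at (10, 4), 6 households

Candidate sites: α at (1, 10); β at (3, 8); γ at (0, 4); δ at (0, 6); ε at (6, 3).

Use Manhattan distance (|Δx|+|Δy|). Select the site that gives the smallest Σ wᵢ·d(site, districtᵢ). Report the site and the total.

Total weighted distance at each candidate:
  α (1, 10): total = 1598
  β (3, 8): total = 982
  γ (0, 4): total = 1593
  δ (0, 6): total = 1227
  ε (6, 3): total = 1432
Minimum is at β with total 982 blocks.

β, total 982 blocks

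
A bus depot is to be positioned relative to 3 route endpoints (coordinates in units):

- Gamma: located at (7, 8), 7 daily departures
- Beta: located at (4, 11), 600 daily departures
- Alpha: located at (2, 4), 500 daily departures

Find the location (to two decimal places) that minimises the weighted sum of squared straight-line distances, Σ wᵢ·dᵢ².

(3.12, 7.82)

The minimiser of Σwᵢ‖p−pᵢ‖² is the weighted centroid p* = (Σwᵢpᵢ)/(Σwᵢ).
Σwᵢ = 1107.
Σwᵢxᵢ = 7·7 + 600·4 + 500·2 = 3449.
Σwᵢyᵢ = 7·8 + 600·11 + 500·4 = 8656.
x* = 3449/1107 = 3.12, y* = 8656/1107 = 7.82.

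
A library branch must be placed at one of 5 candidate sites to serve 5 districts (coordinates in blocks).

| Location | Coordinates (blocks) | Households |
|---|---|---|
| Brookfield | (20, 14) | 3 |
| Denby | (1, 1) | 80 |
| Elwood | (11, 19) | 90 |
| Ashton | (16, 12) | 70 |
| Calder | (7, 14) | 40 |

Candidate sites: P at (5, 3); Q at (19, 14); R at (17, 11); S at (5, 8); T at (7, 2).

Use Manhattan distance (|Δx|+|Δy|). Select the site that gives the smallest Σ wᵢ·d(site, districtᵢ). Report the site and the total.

S, total 3843 blocks

Total weighted distance at each candidate:
  P (5, 3): total = 4458
  Q (19, 14): total = 4483
  R (17, 11): total = 4018
  S (5, 8): total = 3843
  T (7, 2): total = 4335
Minimum is at S with total 3843 blocks.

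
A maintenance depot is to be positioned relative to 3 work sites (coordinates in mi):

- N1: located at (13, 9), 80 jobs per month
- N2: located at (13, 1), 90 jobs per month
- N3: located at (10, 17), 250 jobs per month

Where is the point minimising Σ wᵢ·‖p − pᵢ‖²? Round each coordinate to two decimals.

The minimiser of Σwᵢ‖p−pᵢ‖² is the weighted centroid p* = (Σwᵢpᵢ)/(Σwᵢ).
Σwᵢ = 420.
Σwᵢxᵢ = 80·13 + 90·13 + 250·10 = 4710.
Σwᵢyᵢ = 80·9 + 90·1 + 250·17 = 5060.
x* = 4710/420 = 11.21, y* = 5060/420 = 12.05.

(11.21, 12.05)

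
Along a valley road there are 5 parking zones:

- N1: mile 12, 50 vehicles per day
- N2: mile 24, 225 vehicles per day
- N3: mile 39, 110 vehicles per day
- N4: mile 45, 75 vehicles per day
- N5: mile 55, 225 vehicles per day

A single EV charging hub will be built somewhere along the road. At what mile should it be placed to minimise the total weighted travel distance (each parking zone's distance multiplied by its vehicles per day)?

For a sum of weighted absolute distances on a line, the optimum is the weighted median (not the mean). Total weight W = 685; half-weight = 342.5.
Sort by position and accumulate weight:
  mile 12 (N1, w=50) → cum 50
  mile 24 (N2, w=225) → cum 275
  mile 39 (N3, w=110) → cum 385  ≥ 342.5 → median here
  mile 45 (N4, w=75) → cum 460
  mile 55 (N5, w=225) → cum 685
Optimal location: mile 39.

x = 39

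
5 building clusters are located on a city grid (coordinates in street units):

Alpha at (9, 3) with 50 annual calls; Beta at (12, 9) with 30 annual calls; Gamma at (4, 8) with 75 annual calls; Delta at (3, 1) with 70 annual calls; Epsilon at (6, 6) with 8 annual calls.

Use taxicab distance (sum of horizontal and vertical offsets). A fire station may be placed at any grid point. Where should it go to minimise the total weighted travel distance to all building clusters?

Manhattan distance separates: Σwᵢ(|x−xᵢ|+|y−yᵢ|) = Σwᵢ|x−xᵢ| + Σwᵢ|y−yᵢ|, so x and y are optimised independently as 1-D weighted medians.
Total weight W = 233; half = 116.5.
x-coordinate, sorted with cumulative weight:
  x=3 (Delta, w=70) cum 70
  x=4 (Gamma, w=75) cum 145  ← median
  x=6 (Epsilon, w=8) cum 153
  x=9 (Alpha, w=50) cum 203
  x=12 (Beta, w=30) cum 233
⇒ x* = 4
y-coordinate, sorted with cumulative weight:
  y=1 (Delta, w=70) cum 70
  y=3 (Alpha, w=50) cum 120  ← median
  y=6 (Epsilon, w=8) cum 128
  y=8 (Gamma, w=75) cum 203
  y=9 (Beta, w=30) cum 233
⇒ y* = 3

(4, 3)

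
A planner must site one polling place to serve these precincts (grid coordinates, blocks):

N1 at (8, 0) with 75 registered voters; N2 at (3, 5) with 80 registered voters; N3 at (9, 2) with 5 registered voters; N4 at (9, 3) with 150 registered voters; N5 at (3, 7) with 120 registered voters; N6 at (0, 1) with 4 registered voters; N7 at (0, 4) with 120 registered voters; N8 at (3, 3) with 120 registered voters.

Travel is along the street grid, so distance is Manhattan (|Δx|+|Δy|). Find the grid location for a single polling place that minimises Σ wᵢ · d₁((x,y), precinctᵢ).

(3, 3)

Manhattan distance separates: Σwᵢ(|x−xᵢ|+|y−yᵢ|) = Σwᵢ|x−xᵢ| + Σwᵢ|y−yᵢ|, so x and y are optimised independently as 1-D weighted medians.
Total weight W = 674; half = 337.
x-coordinate, sorted with cumulative weight:
  x=0 (N6, w=4) cum 4
  x=0 (N7, w=120) cum 124
  x=3 (N2, w=80) cum 204
  x=3 (N5, w=120) cum 324
  x=3 (N8, w=120) cum 444  ← median
  x=8 (N1, w=75) cum 519
  x=9 (N3, w=5) cum 524
  x=9 (N4, w=150) cum 674
⇒ x* = 3
y-coordinate, sorted with cumulative weight:
  y=0 (N1, w=75) cum 75
  y=1 (N6, w=4) cum 79
  y=2 (N3, w=5) cum 84
  y=3 (N4, w=150) cum 234
  y=3 (N8, w=120) cum 354  ← median
  y=4 (N7, w=120) cum 474
  y=5 (N2, w=80) cum 554
  y=7 (N5, w=120) cum 674
⇒ y* = 3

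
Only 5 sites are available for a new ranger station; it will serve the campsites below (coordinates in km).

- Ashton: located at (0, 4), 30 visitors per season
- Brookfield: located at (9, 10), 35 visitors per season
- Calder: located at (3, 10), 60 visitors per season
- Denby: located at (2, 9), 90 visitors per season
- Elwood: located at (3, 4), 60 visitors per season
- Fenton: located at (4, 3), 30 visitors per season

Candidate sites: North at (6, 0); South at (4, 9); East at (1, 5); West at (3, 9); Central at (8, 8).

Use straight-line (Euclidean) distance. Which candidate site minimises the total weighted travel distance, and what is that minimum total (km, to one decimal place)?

West, total 1020.3 km

Total weighted distance at each candidate:
  North (6, 0): total = 2502.7
  South (4, 9): total = 1121.4
  East (1, 5): total = 1309.1
  West (3, 9): total = 1020.3
  Central (8, 8): total = 1793.4
Minimum is at West with total 1020.3 km.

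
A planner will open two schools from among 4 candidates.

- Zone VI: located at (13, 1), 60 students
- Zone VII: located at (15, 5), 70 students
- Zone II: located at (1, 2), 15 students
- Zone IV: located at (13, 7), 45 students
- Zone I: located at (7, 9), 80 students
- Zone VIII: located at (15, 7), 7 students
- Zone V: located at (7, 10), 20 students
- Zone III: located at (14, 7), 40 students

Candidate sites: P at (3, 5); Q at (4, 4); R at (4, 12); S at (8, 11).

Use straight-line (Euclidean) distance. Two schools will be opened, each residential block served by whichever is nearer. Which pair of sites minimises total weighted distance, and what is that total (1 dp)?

{Q, S}, total 2108.9

Evaluate every pair (each demand assigned to the nearer of the two):
  {Q, S}: total = 2108.9
  {P, S}: total = 2185.9
  {R, S}: total = 2313.0
  {Q, R}: total = 2732.3
  {P, Q}: total = 2901.4
  {P, R}: total = 2942.5
Best pair: {Q, S} with total 2108.9.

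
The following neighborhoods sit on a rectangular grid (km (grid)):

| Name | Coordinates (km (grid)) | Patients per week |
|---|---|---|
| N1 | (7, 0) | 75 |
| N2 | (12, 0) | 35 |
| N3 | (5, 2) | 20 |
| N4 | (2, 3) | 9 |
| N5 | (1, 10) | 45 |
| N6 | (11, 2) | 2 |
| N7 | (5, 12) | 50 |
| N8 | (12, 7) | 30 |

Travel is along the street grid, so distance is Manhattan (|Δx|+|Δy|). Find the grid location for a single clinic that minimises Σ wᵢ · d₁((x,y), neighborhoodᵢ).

(7, 3)

Manhattan distance separates: Σwᵢ(|x−xᵢ|+|y−yᵢ|) = Σwᵢ|x−xᵢ| + Σwᵢ|y−yᵢ|, so x and y are optimised independently as 1-D weighted medians.
Total weight W = 266; half = 133.
x-coordinate, sorted with cumulative weight:
  x=1 (N5, w=45) cum 45
  x=2 (N4, w=9) cum 54
  x=5 (N3, w=20) cum 74
  x=5 (N7, w=50) cum 124
  x=7 (N1, w=75) cum 199  ← median
  x=11 (N6, w=2) cum 201
  x=12 (N2, w=35) cum 236
  x=12 (N8, w=30) cum 266
⇒ x* = 7
y-coordinate, sorted with cumulative weight:
  y=0 (N1, w=75) cum 75
  y=0 (N2, w=35) cum 110
  y=2 (N3, w=20) cum 130
  y=2 (N6, w=2) cum 132
  y=3 (N4, w=9) cum 141  ← median
  y=7 (N8, w=30) cum 171
  y=10 (N5, w=45) cum 216
  y=12 (N7, w=50) cum 266
⇒ y* = 3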